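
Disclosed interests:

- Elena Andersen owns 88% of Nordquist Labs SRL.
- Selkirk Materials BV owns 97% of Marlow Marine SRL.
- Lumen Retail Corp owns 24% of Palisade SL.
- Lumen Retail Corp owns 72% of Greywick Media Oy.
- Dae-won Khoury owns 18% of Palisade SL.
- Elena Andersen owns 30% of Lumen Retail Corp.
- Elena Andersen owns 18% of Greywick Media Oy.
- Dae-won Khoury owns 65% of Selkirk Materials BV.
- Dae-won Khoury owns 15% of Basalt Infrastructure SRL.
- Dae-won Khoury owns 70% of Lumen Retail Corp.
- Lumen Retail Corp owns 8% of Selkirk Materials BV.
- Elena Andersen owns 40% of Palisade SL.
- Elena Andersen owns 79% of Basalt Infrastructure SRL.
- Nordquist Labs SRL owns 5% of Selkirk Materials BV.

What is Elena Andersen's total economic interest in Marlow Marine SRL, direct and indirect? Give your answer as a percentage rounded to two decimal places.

6.60%

Elena reaches Marlow along 2 paths.
Via Lumen → Selkirk: 30% × 8% × 97% = 2.328%.
Via Nordquist → Selkirk: 88% × 5% × 97% = 4.268%.
Total: 2.328% + 4.268% = 6.596%.
Rounded: 6.60%.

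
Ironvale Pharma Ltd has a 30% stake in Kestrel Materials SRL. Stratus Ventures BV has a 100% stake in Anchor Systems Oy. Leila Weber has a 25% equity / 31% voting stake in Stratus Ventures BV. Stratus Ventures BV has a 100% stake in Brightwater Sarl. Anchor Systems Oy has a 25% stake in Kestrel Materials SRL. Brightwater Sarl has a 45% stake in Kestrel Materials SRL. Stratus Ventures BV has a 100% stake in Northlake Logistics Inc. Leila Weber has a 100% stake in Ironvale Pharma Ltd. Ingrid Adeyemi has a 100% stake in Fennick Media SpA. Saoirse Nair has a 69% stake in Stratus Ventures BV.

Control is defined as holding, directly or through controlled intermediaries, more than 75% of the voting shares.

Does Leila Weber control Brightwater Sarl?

No

Leila holds 100% of Ironvale, so Leila controls Ironvale.
Neither Leila nor any entity Leila controls holds any voting interest in Brightwater.
So Leila does not control Brightwater.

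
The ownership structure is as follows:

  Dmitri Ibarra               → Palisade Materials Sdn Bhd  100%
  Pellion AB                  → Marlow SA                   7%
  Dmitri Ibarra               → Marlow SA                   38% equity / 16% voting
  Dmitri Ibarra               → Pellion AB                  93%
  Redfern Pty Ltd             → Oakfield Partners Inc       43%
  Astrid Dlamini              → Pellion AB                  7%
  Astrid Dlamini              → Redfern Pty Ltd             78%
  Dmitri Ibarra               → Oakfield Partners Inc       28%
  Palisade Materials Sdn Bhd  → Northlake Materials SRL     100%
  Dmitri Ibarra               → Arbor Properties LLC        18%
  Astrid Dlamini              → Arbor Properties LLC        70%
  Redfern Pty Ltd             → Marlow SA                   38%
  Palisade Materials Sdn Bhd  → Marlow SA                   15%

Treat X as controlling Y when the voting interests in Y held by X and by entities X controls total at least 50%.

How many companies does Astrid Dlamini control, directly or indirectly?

Astrid holds 70% of Arbor, so Astrid controls Arbor.
Astrid holds 78% of Redfern, so Astrid controls Redfern.
No other company's threshold is met.
Astrid controls 2 companies.

2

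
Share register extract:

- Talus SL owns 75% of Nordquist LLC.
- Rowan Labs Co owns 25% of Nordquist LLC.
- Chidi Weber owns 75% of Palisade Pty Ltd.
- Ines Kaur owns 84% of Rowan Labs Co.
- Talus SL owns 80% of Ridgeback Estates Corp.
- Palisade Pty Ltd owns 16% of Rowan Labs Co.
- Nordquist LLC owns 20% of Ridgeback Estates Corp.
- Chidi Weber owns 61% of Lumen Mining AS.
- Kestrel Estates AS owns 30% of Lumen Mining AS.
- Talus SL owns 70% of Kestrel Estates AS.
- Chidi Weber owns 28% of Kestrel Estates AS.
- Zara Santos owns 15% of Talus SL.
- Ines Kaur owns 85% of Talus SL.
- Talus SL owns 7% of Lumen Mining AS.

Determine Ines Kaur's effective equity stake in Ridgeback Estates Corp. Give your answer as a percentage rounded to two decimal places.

Ines reaches Ridgeback along 3 paths.
Via Talus: 85% × 80% = 68%.
Via Talus → Nordquist: 85% × 75% × 20% = 12.75%.
Via Rowan → Nordquist: 84% × 25% × 20% = 4.2%.
Total: 68% + 12.75% + 4.2% = 84.95%.

84.95%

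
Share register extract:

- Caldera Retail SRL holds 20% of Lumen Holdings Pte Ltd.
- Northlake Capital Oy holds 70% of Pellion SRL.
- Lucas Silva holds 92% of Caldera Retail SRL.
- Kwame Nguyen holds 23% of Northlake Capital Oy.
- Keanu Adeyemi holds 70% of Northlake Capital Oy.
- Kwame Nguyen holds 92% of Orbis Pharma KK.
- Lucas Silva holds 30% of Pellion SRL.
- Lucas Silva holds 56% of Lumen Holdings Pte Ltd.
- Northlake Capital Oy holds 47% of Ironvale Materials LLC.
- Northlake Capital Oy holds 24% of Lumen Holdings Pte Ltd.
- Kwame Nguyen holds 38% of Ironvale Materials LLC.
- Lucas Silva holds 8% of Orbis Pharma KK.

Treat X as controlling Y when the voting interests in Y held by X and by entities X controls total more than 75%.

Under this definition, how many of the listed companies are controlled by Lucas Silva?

Lucas holds 92% of Caldera, so Lucas controls Caldera.
Lucas and Caldera together hold 56% + 20% = 76% of Lumen, so Lucas controls Lumen.
No other company's threshold is met.
Lucas controls 2 companies.

2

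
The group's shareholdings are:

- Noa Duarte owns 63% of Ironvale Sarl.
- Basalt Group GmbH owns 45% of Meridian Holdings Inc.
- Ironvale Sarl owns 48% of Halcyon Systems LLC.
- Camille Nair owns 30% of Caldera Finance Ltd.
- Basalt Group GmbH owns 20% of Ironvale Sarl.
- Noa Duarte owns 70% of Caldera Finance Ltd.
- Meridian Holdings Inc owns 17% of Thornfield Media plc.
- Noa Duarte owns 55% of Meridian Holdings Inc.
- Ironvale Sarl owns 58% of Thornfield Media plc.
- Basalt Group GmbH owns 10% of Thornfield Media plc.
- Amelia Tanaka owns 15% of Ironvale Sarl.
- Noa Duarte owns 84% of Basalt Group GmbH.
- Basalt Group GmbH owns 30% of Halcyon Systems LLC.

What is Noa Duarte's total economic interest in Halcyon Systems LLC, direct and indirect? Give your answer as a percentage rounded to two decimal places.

Noa reaches Halcyon along 3 paths.
Via Ironvale: 63% × 48% = 30.24%.
Via Basalt → Ironvale: 84% × 20% × 48% = 8.064%.
Via Basalt: 84% × 30% = 25.2%.
Total: 30.24% + 8.064% + 25.2% = 63.504%.
Rounded: 63.50%.

63.50%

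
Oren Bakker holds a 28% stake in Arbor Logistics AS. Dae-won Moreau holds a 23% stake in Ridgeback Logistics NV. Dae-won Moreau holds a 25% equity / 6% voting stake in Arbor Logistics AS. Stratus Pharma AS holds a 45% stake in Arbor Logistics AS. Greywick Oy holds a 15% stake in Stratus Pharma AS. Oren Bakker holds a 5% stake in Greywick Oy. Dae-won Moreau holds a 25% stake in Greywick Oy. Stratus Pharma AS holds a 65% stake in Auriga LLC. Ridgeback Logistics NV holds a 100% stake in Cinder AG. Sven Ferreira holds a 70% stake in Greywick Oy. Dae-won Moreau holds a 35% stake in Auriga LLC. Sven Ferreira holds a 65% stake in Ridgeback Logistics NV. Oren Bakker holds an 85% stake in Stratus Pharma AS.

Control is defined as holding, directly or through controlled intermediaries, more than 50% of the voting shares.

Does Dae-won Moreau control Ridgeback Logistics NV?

Dae-won's largest direct stake is 35% in Auriga, which does not meet the threshold, so Dae-won controls no company.
In Ridgeback, Dae-won's side holds only 23%, not > 50%.
So Dae-won does not control Ridgeback.

No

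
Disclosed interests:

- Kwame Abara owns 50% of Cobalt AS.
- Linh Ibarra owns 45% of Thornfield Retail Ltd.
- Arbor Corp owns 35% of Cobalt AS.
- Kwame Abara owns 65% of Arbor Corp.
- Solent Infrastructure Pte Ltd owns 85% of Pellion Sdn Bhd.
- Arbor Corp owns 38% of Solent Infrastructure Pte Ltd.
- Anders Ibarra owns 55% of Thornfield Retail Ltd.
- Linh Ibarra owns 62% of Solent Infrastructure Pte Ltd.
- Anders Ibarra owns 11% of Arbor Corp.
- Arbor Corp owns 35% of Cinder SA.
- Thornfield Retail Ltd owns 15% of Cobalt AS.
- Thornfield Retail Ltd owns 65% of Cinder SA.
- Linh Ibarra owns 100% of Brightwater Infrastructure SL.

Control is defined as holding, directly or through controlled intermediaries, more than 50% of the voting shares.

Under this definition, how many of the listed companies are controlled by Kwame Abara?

Kwame holds 65% of Arbor, so Kwame controls Arbor.
Kwame and Arbor together hold 50% + 35% = 85% of Cobalt, so Kwame controls Cobalt.
No other company's threshold is met.
Kwame controls 2 companies.

2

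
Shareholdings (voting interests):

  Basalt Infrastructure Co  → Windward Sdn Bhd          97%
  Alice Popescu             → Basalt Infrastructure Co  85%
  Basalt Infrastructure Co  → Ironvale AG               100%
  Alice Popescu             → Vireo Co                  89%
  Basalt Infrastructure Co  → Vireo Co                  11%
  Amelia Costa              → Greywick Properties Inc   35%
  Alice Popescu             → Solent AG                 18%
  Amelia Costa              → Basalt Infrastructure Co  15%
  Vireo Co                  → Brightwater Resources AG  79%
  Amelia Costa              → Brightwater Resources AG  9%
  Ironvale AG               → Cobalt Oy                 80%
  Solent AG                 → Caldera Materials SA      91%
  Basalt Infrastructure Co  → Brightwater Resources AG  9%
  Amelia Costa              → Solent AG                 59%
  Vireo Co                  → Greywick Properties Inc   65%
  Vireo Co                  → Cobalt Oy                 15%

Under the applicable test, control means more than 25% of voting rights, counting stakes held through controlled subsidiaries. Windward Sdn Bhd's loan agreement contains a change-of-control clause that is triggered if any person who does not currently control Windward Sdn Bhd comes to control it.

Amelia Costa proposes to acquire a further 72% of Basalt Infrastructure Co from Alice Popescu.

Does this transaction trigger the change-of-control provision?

The purchase adds only to Amelia's holdings (Alice's stake shrinks), so Amelia is the only person who could newly come to control Windward.
Amelia holds 59% of Solent, so Amelia controls Solent.
Amelia holds 35% of Greywick, so Amelia controls Greywick.
Solent holds 91% of Caldera, so Amelia controls Caldera.
Neither Amelia nor any entity Amelia controls holds any voting interest in Windward.
So before the transaction, Amelia does not control Windward.
After the purchase, Amelia's direct stake in Basalt rises to 15% + 72% = 87%, and Alice's stake falls to 13%.
Amelia holds 87% of Basalt, so Amelia controls Basalt.
Basalt holds 97% of Windward, so Amelia controls Windward.
Amelia did not control Windward before and does after, so the clause is triggered.

Yes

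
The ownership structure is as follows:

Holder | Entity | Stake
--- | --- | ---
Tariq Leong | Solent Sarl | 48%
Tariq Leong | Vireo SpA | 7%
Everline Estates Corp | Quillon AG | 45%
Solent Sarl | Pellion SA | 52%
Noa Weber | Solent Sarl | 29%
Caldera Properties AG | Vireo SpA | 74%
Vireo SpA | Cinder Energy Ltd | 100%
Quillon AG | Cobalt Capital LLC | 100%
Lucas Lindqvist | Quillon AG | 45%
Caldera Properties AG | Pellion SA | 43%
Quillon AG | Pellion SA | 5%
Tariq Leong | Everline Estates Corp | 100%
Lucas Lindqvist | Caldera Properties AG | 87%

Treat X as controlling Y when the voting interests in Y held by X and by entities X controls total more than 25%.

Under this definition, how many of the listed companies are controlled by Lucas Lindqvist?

6

Lucas holds 87% of Caldera, so Lucas controls Caldera.
Lucas holds 45% of Quillon, so Lucas controls Quillon.
Caldera holds 74% of Vireo, so Lucas controls Vireo.
Vireo holds 100% of Cinder, so Lucas controls Cinder.
Caldera and Quillon together hold 43% + 5% = 48% of Pellion, so Lucas controls Pellion.
Quillon holds 100% of Cobalt, so Lucas controls Cobalt.
No other company's threshold is met.
Lucas controls 6 companies.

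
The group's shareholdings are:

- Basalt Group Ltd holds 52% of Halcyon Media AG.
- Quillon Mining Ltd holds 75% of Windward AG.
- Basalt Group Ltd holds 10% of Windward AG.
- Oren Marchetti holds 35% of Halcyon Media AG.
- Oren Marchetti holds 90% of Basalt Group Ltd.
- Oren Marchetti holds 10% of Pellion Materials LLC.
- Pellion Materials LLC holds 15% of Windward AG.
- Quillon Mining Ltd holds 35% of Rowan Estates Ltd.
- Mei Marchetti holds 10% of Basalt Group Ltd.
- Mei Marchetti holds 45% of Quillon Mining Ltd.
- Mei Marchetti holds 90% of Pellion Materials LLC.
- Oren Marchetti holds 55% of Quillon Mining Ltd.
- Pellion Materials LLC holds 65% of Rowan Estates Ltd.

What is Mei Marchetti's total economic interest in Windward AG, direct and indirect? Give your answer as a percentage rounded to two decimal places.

48.25%

Mei reaches Windward along 3 paths.
Via Basalt: 10% × 10% = 1%.
Via Quillon: 45% × 75% = 33.75%.
Via Pellion: 90% × 15% = 13.5%.
Total: 1% + 33.75% + 13.5% = 48.25%.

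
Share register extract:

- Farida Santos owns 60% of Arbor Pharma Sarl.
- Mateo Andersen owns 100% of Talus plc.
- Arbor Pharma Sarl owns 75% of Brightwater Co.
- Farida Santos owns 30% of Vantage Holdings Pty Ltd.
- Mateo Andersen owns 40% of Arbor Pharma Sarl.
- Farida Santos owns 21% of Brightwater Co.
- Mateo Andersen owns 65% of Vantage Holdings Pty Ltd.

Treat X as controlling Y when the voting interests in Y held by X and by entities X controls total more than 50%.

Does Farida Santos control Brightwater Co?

Farida holds 60% of Arbor, so Farida controls Arbor.
Farida and Arbor together hold 21% + 75% = 96% of Brightwater, so Farida controls Brightwater.

Yes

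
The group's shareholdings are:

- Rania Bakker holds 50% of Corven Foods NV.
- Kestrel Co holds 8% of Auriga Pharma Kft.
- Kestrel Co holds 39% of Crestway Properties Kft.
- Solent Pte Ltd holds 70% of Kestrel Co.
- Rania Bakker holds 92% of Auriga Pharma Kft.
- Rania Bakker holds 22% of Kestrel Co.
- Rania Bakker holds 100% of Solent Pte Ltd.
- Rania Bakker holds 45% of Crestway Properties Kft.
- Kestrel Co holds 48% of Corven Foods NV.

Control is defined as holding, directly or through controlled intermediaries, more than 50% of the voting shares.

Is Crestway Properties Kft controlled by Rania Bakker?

Rania holds 100% of Solent, so Rania controls Solent.
Solent and Rania together hold 70% + 22% = 92% of Kestrel, so Rania controls Kestrel.
Rania and Kestrel together hold 45% + 39% = 84% of Crestway, so Rania controls Crestway.

Yes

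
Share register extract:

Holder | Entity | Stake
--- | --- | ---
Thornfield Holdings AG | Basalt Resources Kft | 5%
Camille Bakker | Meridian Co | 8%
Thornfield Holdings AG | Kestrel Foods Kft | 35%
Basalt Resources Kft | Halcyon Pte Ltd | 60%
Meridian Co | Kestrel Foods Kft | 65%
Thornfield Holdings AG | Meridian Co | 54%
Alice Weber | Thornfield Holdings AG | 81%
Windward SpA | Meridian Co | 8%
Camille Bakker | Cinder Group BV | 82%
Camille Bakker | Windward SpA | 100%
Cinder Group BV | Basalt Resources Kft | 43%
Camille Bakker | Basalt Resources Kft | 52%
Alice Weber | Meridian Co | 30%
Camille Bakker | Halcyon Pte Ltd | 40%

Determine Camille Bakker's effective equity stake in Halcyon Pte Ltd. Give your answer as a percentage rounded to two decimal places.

Camille reaches Halcyon along 3 paths.
Direct stake: 40% = 40%.
Via Cinder → Basalt: 82% × 43% × 60% = 21.156%.
Via Basalt: 52% × 60% = 31.2%.
Total: 40% + 21.156% + 31.2% = 92.356%.
Rounded: 92.36%.

92.36%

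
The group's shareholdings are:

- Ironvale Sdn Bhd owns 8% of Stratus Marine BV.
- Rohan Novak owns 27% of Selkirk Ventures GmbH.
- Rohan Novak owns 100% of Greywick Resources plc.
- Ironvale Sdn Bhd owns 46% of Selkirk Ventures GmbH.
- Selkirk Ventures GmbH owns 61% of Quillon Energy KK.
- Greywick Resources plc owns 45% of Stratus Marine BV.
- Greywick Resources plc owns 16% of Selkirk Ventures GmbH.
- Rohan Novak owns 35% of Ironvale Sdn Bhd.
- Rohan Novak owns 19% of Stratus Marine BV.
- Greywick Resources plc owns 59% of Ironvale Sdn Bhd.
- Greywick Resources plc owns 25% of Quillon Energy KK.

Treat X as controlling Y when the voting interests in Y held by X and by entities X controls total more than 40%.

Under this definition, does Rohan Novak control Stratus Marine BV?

Yes

Rohan holds 100% of Greywick, so Rohan controls Greywick.
Greywick and Rohan together hold 59% + 35% = 94% of Ironvale, so Rohan controls Ironvale.
Rohan and Ironvale and Greywick together hold 19% + 8% + 45% = 72% of Stratus, so Rohan controls Stratus.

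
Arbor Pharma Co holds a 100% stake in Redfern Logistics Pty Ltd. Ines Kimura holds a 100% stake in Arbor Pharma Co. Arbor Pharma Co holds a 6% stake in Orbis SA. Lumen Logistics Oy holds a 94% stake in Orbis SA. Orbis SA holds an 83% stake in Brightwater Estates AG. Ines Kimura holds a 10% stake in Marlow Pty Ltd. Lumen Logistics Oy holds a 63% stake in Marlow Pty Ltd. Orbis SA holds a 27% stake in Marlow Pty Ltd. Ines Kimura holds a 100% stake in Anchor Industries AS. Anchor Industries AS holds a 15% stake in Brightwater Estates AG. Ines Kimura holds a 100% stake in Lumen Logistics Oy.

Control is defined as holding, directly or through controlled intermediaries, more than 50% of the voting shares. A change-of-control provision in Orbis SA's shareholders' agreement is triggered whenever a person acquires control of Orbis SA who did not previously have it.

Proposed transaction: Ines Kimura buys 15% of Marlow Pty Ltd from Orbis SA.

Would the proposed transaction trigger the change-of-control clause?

The purchase adds only to Ines's holdings (Orbis's stake shrinks), so Ines is the only person who could newly come to control Orbis.
Ines holds 100% of Lumen, so Ines controls Lumen.
Ines holds 100% of Arbor, so Ines controls Arbor.
Lumen and Arbor together hold 94% + 6% = 100% of Orbis, so Ines controls Orbis.
So Ines already controls Orbis before the transaction.
After the purchase, Ines's direct stake in Marlow rises to 10% + 15% = 25%, and Orbis's stake falls to 12%.
Ines controlled Orbis already, so this is not a new person acquiring control; every other person's position is unchanged or reduced.
No new person acquires control, so the clause is not triggered.

No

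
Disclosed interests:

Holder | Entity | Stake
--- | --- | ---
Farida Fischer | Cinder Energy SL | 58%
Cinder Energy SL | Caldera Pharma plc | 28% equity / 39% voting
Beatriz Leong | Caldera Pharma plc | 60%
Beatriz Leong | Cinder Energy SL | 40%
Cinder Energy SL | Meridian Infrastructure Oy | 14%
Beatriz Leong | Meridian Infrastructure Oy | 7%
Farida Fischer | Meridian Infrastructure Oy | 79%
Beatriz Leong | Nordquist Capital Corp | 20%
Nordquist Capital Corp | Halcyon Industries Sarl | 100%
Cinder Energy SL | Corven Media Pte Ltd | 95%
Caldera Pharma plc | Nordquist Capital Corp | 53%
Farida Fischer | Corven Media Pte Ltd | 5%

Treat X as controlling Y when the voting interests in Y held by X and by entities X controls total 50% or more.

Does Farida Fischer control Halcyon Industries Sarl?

No

Farida holds 58% of Cinder, so Farida controls Cinder.
Cinder and Farida together hold 14% + 79% = 93% of Meridian, so Farida controls Meridian.
Farida and Cinder together hold 5% + 95% = 100% of Corven, so Farida controls Corven.
Neither Farida nor any entity Farida controls holds any voting interest in Halcyon.
So Farida does not control Halcyon.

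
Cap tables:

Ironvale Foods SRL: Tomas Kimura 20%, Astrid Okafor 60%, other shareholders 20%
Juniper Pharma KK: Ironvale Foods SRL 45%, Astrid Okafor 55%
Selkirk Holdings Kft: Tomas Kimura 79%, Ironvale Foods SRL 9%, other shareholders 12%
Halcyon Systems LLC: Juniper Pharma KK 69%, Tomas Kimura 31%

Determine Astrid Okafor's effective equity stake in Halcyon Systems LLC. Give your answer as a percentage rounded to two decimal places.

56.58%

Astrid reaches Halcyon along 2 paths.
Via Ironvale → Juniper: 60% × 45% × 69% = 18.63%.
Via Juniper: 55% × 69% = 37.95%.
Total: 18.63% + 37.95% = 56.58%.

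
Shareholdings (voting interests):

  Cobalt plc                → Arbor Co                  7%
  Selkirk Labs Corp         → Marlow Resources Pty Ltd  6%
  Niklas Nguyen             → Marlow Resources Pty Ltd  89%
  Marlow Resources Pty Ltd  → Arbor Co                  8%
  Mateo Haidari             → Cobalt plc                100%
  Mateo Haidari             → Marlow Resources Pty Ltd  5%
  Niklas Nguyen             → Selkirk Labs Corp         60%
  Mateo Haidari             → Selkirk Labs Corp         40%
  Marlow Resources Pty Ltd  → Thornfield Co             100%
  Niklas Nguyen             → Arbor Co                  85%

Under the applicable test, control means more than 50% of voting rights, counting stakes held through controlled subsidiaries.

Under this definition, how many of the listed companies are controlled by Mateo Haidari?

Mateo holds 100% of Cobalt, so Mateo controls Cobalt.
No other company's threshold is met.
Mateo controls 1 company.

1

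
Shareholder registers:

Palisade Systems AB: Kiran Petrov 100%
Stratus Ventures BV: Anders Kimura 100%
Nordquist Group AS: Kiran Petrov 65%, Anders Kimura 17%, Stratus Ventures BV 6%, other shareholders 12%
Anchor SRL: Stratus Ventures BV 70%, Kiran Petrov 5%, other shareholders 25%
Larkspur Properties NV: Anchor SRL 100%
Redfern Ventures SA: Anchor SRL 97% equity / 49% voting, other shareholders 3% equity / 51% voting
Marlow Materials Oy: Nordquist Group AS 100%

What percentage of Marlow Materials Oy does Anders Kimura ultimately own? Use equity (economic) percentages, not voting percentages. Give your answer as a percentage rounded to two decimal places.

Anders reaches Marlow along 2 paths.
Via Nordquist: 17% × 100% = 17%.
Via Stratus → Nordquist: 100% × 6% × 100% = 6%.
Total: 17% + 6% = 23%.
Rounded: 23.00%.

23.00%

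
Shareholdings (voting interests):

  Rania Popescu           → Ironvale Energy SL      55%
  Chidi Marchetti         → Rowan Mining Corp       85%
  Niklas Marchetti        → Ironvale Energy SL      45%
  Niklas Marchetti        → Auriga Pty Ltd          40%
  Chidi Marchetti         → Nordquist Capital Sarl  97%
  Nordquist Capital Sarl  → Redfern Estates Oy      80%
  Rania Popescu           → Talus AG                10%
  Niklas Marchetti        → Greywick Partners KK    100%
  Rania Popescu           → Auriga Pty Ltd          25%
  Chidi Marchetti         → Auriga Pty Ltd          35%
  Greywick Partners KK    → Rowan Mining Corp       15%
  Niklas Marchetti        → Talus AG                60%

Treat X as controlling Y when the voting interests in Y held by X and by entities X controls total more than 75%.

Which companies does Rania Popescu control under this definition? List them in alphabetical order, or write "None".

Rania's largest direct stake is 55% in Ironvale, which does not meet the threshold.

None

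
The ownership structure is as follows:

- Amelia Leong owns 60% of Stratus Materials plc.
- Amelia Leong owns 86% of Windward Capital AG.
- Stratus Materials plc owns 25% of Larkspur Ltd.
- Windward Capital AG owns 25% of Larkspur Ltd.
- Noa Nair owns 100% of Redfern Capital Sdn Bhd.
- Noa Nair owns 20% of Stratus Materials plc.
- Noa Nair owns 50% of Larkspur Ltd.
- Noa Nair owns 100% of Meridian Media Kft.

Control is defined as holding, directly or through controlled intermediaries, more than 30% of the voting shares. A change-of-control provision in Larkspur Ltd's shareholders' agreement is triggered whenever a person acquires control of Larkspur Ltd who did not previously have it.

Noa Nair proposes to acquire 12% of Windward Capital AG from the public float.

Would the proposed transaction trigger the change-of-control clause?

The purchase changes only Noa's holdings, so Noa is the only person who could newly come to control Larkspur.
Noa holds 50% of Larkspur, so Noa controls Larkspur.
So Noa already controls Larkspur before the transaction.
After the purchase, Noa holds 12% of Windward directly.
Noa controlled Larkspur already, so this is not a new person acquiring control; every other person's position is unchanged or reduced.
No new person acquires control, so the clause is not triggered.

No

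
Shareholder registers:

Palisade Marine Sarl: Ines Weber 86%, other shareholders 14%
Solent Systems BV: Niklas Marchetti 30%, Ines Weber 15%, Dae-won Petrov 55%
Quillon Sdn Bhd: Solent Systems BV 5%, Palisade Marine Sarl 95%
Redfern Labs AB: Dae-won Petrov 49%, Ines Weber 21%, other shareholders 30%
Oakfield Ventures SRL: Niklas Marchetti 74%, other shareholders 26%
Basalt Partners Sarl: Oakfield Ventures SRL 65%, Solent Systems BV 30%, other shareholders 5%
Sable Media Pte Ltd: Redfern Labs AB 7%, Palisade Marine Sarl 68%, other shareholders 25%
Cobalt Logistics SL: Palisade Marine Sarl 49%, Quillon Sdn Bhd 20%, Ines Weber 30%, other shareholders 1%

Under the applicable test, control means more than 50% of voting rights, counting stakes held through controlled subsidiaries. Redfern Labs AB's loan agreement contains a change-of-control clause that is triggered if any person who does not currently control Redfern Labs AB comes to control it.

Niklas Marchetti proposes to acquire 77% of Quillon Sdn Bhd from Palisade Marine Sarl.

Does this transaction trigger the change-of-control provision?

The purchase adds only to Niklas's holdings (Palisade's stake shrinks), so Niklas is the only person who could newly come to control Redfern.
Niklas holds 74% of Oakfield, so Niklas controls Oakfield.
Oakfield holds 65% of Basalt, so Niklas controls Basalt.
Neither Niklas nor any entity Niklas controls holds any voting interest in Redfern.
So before the transaction, Niklas does not control Redfern.
After the purchase, Niklas holds 77% of Quillon directly, and Palisade's stake falls to 18%.
Niklas holds 77% of Quillon, so Niklas controls Quillon.
After the transaction, neither Niklas nor any entity Niklas controls holds a voting interest in Redfern, so Niklas still does not control it.
No new person acquires control, so the clause is not triggered.

No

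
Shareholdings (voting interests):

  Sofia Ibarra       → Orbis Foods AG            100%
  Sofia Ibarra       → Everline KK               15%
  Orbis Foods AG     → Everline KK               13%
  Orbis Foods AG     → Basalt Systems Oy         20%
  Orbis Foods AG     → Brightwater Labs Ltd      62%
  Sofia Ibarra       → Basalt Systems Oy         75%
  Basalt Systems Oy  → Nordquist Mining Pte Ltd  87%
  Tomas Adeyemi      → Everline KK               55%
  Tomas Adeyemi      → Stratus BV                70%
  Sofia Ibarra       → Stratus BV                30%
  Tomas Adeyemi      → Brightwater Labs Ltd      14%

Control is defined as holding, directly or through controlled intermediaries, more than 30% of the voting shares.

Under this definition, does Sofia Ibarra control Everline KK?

No

Sofia holds 100% of Orbis, so Sofia controls Orbis.
Orbis holds 62% of Brightwater, so Sofia controls Brightwater.
Sofia and Orbis together hold 75% + 20% = 95% of Basalt, so Sofia controls Basalt.
Basalt holds 87% of Nordquist, so Sofia controls Nordquist.
In Everline, Sofia's side holds only 15% + 13% = 28%, not > 30%.
So Sofia does not control Everline.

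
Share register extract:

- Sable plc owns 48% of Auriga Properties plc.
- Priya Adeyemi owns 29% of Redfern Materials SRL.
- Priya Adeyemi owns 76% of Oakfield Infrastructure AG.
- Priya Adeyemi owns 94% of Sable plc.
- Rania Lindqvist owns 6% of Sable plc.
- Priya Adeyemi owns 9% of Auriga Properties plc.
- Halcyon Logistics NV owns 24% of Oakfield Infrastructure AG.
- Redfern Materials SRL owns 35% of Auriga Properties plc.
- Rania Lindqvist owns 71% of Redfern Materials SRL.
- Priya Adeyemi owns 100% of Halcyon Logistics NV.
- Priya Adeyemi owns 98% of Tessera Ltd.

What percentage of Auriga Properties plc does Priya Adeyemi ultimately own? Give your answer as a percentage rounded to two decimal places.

Priya reaches Auriga along 3 paths.
Via Sable: 94% × 48% = 45.12%.
Via Redfern: 29% × 35% = 10.15%.
Direct stake: 9% = 9%.
Total: 45.12% + 10.15% + 9% = 64.27%.

64.27%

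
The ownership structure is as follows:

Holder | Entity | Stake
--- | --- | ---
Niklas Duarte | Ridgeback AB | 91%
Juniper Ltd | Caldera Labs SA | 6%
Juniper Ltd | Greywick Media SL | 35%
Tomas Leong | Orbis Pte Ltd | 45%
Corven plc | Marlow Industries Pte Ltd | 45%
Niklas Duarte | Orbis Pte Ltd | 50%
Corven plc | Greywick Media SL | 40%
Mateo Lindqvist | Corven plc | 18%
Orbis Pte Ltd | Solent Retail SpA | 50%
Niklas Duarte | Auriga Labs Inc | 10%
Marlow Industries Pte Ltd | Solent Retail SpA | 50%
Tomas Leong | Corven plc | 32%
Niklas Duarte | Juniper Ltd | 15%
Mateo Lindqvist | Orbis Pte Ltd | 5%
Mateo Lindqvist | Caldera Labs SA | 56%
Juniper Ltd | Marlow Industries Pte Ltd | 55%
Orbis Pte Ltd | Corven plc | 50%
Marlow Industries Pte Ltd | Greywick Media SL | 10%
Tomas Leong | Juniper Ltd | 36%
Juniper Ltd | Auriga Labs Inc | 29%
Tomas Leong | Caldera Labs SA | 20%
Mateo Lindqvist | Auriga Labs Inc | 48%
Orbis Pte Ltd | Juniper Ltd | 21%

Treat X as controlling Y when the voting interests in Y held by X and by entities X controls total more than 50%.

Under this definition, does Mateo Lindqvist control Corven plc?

No

Mateo holds 56% of Caldera, so Mateo controls Caldera.
In Corven, Mateo's side holds only 18%, not > 50%.
So Mateo does not control Corven.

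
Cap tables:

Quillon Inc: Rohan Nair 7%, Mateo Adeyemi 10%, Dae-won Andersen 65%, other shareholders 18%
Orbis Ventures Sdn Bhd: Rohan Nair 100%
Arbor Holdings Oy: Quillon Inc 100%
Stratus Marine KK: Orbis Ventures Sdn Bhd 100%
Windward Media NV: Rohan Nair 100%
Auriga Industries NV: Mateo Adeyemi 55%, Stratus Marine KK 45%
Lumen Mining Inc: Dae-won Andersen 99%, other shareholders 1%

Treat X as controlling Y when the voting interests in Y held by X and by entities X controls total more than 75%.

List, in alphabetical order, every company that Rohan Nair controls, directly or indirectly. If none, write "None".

Rohan holds 100% of Orbis, so Rohan controls Orbis.
Orbis holds 100% of Stratus, so Rohan controls Stratus.
Rohan holds 100% of Windward, so Rohan controls Windward.
No other company's threshold is met.

Orbis Ventures Sdn Bhd, Stratus Marine KK, Windward Media NV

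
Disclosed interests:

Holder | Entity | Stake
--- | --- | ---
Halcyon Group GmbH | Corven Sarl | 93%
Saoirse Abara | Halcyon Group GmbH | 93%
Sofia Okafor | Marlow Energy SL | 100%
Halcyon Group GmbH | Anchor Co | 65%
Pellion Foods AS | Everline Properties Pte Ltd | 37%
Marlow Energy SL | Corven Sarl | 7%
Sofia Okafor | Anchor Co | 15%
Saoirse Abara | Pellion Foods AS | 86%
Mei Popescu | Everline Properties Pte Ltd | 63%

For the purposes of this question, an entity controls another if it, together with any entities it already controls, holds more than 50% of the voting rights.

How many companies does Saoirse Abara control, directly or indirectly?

4

Saoirse holds 93% of Halcyon, so Saoirse controls Halcyon.
Saoirse holds 86% of Pellion, so Saoirse controls Pellion.
Halcyon holds 65% of Anchor, so Saoirse controls Anchor.
Halcyon holds 93% of Corven, so Saoirse controls Corven.
No other company's threshold is met.
Saoirse controls 4 companies.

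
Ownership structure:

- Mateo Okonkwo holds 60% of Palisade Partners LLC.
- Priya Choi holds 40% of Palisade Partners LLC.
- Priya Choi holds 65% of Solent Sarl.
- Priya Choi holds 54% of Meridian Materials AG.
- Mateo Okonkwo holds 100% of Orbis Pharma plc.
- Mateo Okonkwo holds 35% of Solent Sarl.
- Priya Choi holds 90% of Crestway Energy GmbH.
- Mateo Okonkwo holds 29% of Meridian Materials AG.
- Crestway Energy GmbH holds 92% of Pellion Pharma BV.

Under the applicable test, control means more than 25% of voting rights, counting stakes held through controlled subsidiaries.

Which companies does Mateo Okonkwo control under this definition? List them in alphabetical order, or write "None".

Mateo holds 35% of Solent, so Mateo controls Solent.
Mateo holds 100% of Orbis, so Mateo controls Orbis.
Mateo holds 60% of Palisade, so Mateo controls Palisade.
Mateo holds 29% of Meridian, so Mateo controls Meridian.
No other company's threshold is met.

Meridian Materials AG, Orbis Pharma plc, Palisade Partners LLC, Solent Sarl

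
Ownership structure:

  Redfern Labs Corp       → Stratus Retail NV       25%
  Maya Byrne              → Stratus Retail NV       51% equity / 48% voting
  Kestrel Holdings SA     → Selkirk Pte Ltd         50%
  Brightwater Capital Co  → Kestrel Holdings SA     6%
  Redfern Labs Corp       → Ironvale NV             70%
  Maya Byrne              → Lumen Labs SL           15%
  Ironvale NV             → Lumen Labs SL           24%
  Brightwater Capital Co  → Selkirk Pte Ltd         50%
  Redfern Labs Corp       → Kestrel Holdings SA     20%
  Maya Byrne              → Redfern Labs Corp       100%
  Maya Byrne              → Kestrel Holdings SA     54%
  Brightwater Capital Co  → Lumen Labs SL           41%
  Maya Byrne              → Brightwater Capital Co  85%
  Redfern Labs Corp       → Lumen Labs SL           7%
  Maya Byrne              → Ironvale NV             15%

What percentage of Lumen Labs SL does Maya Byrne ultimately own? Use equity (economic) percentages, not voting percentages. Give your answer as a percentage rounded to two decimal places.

77.25%

Maya reaches Lumen along 5 paths.
Via Brightwater: 85% × 41% = 34.85%.
Via Redfern → Ironvale: 100% × 70% × 24% = 16.8%.
Via Ironvale: 15% × 24% = 3.6%.
Direct stake: 15% = 15%.
Via Redfern: 100% × 7% = 7%.
Total: 34.85% + 16.8% + 3.6% + 15% + 7% = 77.25%.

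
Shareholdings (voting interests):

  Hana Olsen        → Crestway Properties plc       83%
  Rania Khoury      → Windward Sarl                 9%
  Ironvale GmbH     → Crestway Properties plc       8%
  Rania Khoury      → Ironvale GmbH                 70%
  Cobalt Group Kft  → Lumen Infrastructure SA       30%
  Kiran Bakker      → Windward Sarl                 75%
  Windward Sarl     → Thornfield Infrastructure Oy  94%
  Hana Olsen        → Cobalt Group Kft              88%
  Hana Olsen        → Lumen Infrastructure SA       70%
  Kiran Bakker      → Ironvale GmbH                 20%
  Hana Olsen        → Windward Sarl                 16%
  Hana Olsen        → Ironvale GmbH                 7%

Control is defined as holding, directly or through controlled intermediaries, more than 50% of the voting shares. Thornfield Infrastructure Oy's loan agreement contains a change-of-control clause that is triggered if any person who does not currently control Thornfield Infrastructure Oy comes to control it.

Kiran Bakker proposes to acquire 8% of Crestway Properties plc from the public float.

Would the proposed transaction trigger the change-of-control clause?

No

The purchase changes only Kiran's holdings, so Kiran is the only person who could newly come to control Thornfield.
Kiran holds 75% of Windward, so Kiran controls Windward.
Windward holds 94% of Thornfield, so Kiran controls Thornfield.
So Kiran already controls Thornfield before the transaction.
After the purchase, Kiran holds 8% of Crestway directly.
Kiran controlled Thornfield already, so this is not a new person acquiring control; every other person's position is unchanged or reduced.
No new person acquires control, so the clause is not triggered.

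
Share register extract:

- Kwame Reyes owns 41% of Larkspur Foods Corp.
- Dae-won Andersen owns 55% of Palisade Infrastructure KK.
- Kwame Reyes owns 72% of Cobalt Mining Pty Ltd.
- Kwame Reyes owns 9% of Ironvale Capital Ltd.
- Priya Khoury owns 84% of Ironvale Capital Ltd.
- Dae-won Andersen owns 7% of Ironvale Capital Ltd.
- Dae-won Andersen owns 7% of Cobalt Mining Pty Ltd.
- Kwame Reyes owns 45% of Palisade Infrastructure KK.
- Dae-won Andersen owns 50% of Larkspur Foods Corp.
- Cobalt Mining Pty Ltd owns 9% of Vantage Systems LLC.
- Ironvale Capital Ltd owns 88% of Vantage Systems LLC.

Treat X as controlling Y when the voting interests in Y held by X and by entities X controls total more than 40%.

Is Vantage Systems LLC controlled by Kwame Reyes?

Kwame holds 72% of Cobalt, so Kwame controls Cobalt.
Kwame holds 41% of Larkspur, so Kwame controls Larkspur.
Kwame holds 45% of Palisade, so Kwame controls Palisade.
In Vantage, Kwame's side holds only 9%, not > 40%.
So Kwame does not control Vantage.

No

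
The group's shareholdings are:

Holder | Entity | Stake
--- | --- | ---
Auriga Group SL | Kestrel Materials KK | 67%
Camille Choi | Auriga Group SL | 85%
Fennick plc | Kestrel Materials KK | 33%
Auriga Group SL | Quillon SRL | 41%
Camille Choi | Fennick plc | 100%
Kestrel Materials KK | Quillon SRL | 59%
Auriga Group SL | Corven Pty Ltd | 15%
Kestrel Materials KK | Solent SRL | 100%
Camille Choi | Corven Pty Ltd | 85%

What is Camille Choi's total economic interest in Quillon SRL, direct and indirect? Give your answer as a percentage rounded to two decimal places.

87.92%

Camille reaches Quillon along 3 paths.
Via Auriga: 85% × 41% = 34.85%.
Via Fennick → Kestrel: 100% × 33% × 59% = 19.47%.
Via Auriga → Kestrel: 85% × 67% × 59% = 33.6005%.
Total: 34.85% + 19.47% + 33.6005% = 87.9205%.
Rounded: 87.92%.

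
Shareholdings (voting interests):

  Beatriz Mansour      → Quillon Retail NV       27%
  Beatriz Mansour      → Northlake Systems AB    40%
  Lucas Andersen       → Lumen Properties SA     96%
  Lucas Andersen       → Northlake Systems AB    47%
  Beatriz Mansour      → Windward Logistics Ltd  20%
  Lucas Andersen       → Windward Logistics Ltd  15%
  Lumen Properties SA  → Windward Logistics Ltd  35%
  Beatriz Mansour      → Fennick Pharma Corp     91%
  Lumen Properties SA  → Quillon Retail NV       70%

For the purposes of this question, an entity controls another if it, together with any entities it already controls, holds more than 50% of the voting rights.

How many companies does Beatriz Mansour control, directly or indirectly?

1

Beatriz holds 91% of Fennick, so Beatriz controls Fennick.
No other company's threshold is met.
Beatriz controls 1 company.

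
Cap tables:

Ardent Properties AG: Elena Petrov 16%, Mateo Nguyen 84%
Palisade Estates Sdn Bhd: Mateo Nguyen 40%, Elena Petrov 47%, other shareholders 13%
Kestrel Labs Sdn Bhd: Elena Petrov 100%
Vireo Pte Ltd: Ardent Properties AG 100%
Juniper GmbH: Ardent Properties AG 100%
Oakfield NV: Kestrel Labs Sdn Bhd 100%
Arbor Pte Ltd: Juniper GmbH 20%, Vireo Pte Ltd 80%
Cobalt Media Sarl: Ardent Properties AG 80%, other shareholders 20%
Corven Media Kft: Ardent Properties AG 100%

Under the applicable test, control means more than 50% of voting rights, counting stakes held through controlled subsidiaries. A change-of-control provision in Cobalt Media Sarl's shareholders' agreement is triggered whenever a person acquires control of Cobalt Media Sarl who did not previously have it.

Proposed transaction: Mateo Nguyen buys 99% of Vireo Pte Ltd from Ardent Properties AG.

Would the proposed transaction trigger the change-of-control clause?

No

The purchase adds only to Mateo's holdings (Ardent's stake shrinks), so Mateo is the only person who could newly come to control Cobalt.
Mateo holds 84% of Ardent, so Mateo controls Ardent.
Ardent holds 80% of Cobalt, so Mateo controls Cobalt.
So Mateo already controls Cobalt before the transaction.
After the purchase, Mateo holds 99% of Vireo directly, and Ardent's stake falls to 1%.
Mateo controlled Cobalt already, so this is not a new person acquiring control; every other person's position is unchanged or reduced.
No new person acquires control, so the clause is not triggered.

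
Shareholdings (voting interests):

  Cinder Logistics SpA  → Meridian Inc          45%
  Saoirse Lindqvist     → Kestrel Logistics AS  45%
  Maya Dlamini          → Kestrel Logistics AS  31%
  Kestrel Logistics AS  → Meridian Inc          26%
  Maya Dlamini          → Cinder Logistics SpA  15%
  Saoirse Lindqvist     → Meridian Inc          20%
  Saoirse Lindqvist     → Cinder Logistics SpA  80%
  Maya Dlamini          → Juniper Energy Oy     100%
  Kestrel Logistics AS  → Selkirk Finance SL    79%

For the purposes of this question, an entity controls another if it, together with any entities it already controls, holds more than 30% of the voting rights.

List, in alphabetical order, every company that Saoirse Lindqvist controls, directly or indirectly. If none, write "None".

Cinder Logistics SpA, Kestrel Logistics AS, Meridian Inc, Selkirk Finance SL

Saoirse holds 45% of Kestrel, so Saoirse controls Kestrel.
Saoirse holds 80% of Cinder, so Saoirse controls Cinder.
Saoirse and Kestrel and Cinder together hold 20% + 26% + 45% = 91% of Meridian, so Saoirse controls Meridian.
Kestrel holds 79% of Selkirk, so Saoirse controls Selkirk.
No other company's threshold is met.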